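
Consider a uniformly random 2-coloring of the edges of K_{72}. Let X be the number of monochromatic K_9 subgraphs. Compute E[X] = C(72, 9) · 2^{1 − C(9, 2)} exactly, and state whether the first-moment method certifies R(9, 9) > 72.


E[X] = C(72, 9) · 2^{1 − 36} = 85113005120 · 2^{−35} = 85113005120/34359738368.
As a reduced fraction: E[X] = 1329890705/536870912 ≈ 2.4771.
Is E[X] < 1? NO.
Since E[X] ≥ 1, the first-moment bound is inconclusive at n = 72; it does NOT by itself certify R(9, 9) > 72.

E[X] = 1329890705/536870912 ≈ 2.4771; E[X] ≥ 1; first-moment method inconclusive here.


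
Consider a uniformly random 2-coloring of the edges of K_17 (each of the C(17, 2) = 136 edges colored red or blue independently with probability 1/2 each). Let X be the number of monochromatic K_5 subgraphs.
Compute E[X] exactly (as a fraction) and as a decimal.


Let X = Σ_S X_S over the C(17, 5) = 6188 subsets S of size 5, where X_S = 1 if the K_5 on S is monochromatic.
For a fixed S, the K_5 on S has C(5, 2) = 10 edges. P[all 10 edges red] = (1/2)^10, and likewise for blue, so P[monochromatic] = 2·(1/2)^10 = 2^{1 − 10} = 1/512.
By linearity: E[X] = C(17, 5) · 2^{1 − 10} = 6188 · 1/512 = 1547/128.
Numerically: E[X] ≈ 12.0859.

E[X] = C(17,5)·2^(1−C(5,2)) = 1547/128 ≈ 12.0859.


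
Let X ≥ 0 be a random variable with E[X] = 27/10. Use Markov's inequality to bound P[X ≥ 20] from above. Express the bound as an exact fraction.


μ = E[X] = 27/10, a = 20.
Markov: P[X ≥ 20] ≤ μ/a = (27/10)/20 = 27/200.
Numerically: ≈ 0.135.
(Since a = 20 > μ = 2.700, the bound 27/200 is < 1 and informative.)

P[X ≥ 20] ≤ 27/200 ≈ 0.135.


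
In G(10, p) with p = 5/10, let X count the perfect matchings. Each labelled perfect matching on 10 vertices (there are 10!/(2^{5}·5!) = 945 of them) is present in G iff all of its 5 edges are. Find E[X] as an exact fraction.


K_10 has 10!/(2^{5}·5!) = 945 labelled perfect matchings.
For each such perfect matching H, let X_H = 1 if all 5 edges of H are present in G. Then P[X_H = 1] = p^{5} = (1/2)^{5} = 1/32.
Summing the indicators: E[X] = Σ_H E[X_H] = 945 · p^{5} = 945 · 1/32 = 945/32.
Numerically: E[X] ≈ 29.5312.

E[X] = 945 · (1/2)^{5} = 945/32 ≈ 29.5312.


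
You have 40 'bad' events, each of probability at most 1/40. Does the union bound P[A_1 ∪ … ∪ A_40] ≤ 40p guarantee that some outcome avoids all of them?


Union bound: P[∪_{i=1}^{40} A_i] ≤ Σ_i P[A_i] ≤ 40·p = 40·(1/40) = 1.
Numerically: 1 ≈ 1.0000000.
Is 1 < 1? NO.
Since the bound 1 is ≥ 1, the union bound is uninformative here; it does NOT by itself certify existence.

40·p = 1 ≈ 1.0000000; existence NOT certified by the union bound.


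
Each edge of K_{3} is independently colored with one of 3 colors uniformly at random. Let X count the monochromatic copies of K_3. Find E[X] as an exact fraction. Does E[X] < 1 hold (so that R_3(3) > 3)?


E[X] = C(3, 3) · 3^{1 − 3} = 1 · 3^{−2} = 1/9.
As a reduced fraction: E[X] = 1/9 ≈ 0.1111.
Is E[X] < 1? YES.
Since E[X] < 1, there exists a 3-coloring of K_{3} with no monochromatic K_3; hence R_3(3) > 3.

E[X] = 1/9 ≈ 0.1111; E[X] < 1, so R_3(3) > 3.


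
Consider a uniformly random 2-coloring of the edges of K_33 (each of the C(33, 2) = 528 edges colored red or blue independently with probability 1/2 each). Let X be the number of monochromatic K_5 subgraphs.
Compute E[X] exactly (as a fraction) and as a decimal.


Let X = Σ_S X_S over the C(33, 5) = 237336 subsets S of size 5, where X_S = 1 if the K_5 on S is monochromatic.
For a fixed S, the K_5 on S has C(5, 2) = 10 edges. P[all 10 edges red] = (1/2)^10, and likewise for blue, so P[monochromatic] = 2·(1/2)^10 = 2^{1 − 10} = 1/512.
By linearity: E[X] = C(33, 5) · 2^{1 − 10} = 237336 · 1/512 = 29667/64.
Numerically: E[X] ≈ 463.54688.

E[X] = C(33,5)·2^(1−C(5,2)) = 29667/64 ≈ 463.54688.


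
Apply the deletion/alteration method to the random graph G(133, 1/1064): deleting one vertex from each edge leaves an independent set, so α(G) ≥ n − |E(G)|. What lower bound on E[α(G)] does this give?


E[|E(G)|] = C(133, 2)·p = 8778 · (1/1064) = 33/4.
E[α(G)] ≥ n − E[|E(G)|] = 133 − 33/4 = 499/4.
Numerically: ≈ 124.750.
(This is only a lower bound; the true E[α(G)] may be larger.)

E[α(G)] ≥ 499/4 ≈ 124.750.


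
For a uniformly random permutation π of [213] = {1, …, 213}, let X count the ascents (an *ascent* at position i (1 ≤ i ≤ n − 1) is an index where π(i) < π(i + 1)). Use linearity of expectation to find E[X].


Write X = Σ X_I over i = 1, …, 212, with X_I the indicator of one ascent.
There are 212 indicators.
For each fixed i, the pair (π(i), π(i+1)) is a uniformly random ordered pair of distinct values from {1, …, 213}; by symmetry P[π(i) < π(i+1)] = 1/2.
By linearity: E[X] = 212 · (1/2) = (213 − 1) · (1/2) = 106 ≈ 106.000.

E[X] = 106 = 106.000.


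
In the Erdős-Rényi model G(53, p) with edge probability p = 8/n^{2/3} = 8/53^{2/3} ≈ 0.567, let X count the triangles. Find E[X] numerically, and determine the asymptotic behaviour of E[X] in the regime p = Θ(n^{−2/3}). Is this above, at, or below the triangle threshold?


Number of potential triangles: C(53, 3) = 23426.
Each occurs with probability p³ ≈ (0.567)³ ≈ 1.82271e-01.
By linearity: E[X] = C(53, 3)·p³ ≈ 23426 · 1.82271e-01 ≈ 4269.887.
Since α = 2/3 < 1, p = c/n^{2/3} ≫ 1/n is above the triangle threshold p ~ 1/n. Asymptotically E[X] ~ (c³/6)·n^{3(1−α)} = (8³/6)·n^{1} → ∞; triangles are abundant w.h.p.

E[X] ≈ 4269.887; in regime p = Θ(1/n^{2/3}) E[X] diverges (above the triangle threshold p ~ 1/n).


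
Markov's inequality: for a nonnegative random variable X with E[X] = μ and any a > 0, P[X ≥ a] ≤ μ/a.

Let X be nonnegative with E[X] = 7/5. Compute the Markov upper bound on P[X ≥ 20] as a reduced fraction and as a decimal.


μ = E[X] = 7/5, a = 20.
Markov: P[X ≥ 20] ≤ μ/a = (7/5)/20 = 7/100.
Numerically: ≈ 0.0700.
(Since a = 20 > μ = 1.4000, the bound 7/100 is < 1 and informative.)

P[X ≥ 20] ≤ 7/100 ≈ 0.0700.


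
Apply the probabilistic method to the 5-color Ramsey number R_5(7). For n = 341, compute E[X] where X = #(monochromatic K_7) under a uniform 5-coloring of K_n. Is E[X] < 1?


E[X] = C(341, 7) · 5^{1 − 21} = 99984606876440 · 5^{−20} = 99984606876440/95367431640625.
As a reduced fraction: E[X] = 19996921375288/19073486328125 ≈ 1.0484.
Is E[X] < 1? NO.
Since E[X] ≥ 1, the first-moment bound is inconclusive at n = 341; it does NOT by itself certify R_5(7) > 341.

E[X] = 19996921375288/19073486328125 ≈ 1.0484; E[X] ≥ 1; first-moment method inconclusive here.


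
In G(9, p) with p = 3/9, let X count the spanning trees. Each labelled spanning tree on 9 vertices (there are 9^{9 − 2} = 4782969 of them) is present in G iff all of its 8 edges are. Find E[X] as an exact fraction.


K_9 has 9^{9 − 2} = 4782969 labelled spanning trees.
For each such spanning tree H, let X_H = 1 if all 8 edges of H are present in G. Then P[X_H = 1] = p^{8} = (1/3)^{8} = 1/6561.
By linearity of expectation: E[X] = Σ_H E[X_H] = 4782969 · p^{8} = 4782969 · 1/6561 = 729.
Numerically: E[X] ≈ 729.

E[X] = 4782969 · (1/3)^{8} = 729 ≈ 729.


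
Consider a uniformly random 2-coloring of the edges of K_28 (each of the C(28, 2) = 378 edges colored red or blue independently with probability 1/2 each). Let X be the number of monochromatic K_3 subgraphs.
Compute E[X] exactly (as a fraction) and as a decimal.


Let X = Σ_S X_S over the C(28, 3) = 3276 subsets S of size 3, where X_S = 1 if the K_3 on S is monochromatic.
For a fixed S, the K_3 on S has C(3, 2) = 3 edges. P[all 3 edges red] = (1/2)^3, and likewise for blue, so P[monochromatic] = 2·(1/2)^3 = 2^{1 − 3} = 1/4.
By linearity: E[X] = C(28, 3) · 2^{1 − 3} = 3276 · 1/4 = 819.
Numerically: E[X] ≈ 819.00000.

E[X] = C(28,3)·2^(1−C(3,2)) = 819 ≈ 819.00000.


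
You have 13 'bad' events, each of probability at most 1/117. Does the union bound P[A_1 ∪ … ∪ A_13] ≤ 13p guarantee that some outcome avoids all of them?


Union bound: P[∪_{i=1}^{13} A_i] ≤ Σ_i P[A_i] ≤ 13·p = 13·(1/117) = 1/9.
Numerically: 1/9 ≈ 0.1111.
Is 1/9 < 1? YES.
Since P[∪ A_i] ≤ 1/9 < 1, the complement has P[∩ A_i^c] ≥ 1 − 1/9 = 8/9 > 0, so some outcome avoids every A_i.

13·p = 1/9 ≈ 0.1111; existence CERTIFIED by the union bound.


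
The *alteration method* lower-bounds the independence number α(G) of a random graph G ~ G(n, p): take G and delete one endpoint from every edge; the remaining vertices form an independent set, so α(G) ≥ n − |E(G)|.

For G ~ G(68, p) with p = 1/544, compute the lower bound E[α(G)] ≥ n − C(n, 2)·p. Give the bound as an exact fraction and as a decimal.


E[|E(G)|] = C(68, 2)·p = 2278 · (1/544) = 67/16.
E[α(G)] ≥ n − E[|E(G)|] = 68 − 67/16 = 1021/16.
Numerically: ≈ 63.8125.
(This is only a lower bound; the true E[α(G)] may be larger.)

E[α(G)] ≥ 1021/16 ≈ 63.8125.


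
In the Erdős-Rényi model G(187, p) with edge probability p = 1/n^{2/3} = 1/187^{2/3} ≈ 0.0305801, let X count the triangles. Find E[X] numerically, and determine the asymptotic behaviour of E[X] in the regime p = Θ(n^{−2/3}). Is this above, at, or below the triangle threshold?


Number of potential triangles: C(187, 3) = 1072445.
Each occurs with probability p³ ≈ (0.0305801)³ ≈ 2.85967571e-05.
By linearity: E[X] = C(187, 3)·p³ ≈ 1072445 · 2.85967571e-05 ≈ 30.668449.
Since α = 2/3 < 1, p = c/n^{2/3} ≫ 1/n is above the triangle threshold p ~ 1/n. Asymptotically E[X] ~ (c³/6)·n^{3(1−α)} = (1³/6)·n^{1} → ∞; triangles are abundant w.h.p.

E[X] ≈ 30.668449; in regime p = Θ(1/n^{2/3}) E[X] diverges (above the triangle threshold p ~ 1/n).


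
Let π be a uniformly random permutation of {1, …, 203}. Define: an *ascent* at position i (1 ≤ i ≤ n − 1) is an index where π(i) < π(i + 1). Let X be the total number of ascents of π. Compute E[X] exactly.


Write X = Σ X_I over i = 1, …, 202, with X_I the indicator of one ascent.
There are 202 indicators.
For each fixed i, the pair (π(i), π(i+1)) is a uniformly random ordered pair of distinct values from {1, …, 203}; by symmetry P[π(i) < π(i+1)] = 1/2.
By linearity: E[X] = 202 · (1/2) = (203 − 1) · (1/2) = 101 ≈ 101.00000.

E[X] = 101 = 101.00000.


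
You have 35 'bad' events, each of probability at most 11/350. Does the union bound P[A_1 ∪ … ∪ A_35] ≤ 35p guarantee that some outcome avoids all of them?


Union bound: P[∪_{i=1}^{35} A_i] ≤ Σ_i P[A_i] ≤ 35·p = 35·(11/350) = 11/10.
Numerically: 11/10 ≈ 1.100000.
Is 11/10 < 1? NO.
Since the bound 11/10 is ≥ 1, the union bound is uninformative here; it does NOT by itself certify existence.

35·p = 11/10 ≈ 1.100000; existence NOT certified by the union bound.


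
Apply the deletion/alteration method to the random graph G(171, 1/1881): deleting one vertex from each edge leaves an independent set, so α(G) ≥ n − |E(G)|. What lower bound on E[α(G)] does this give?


E[|E(G)|] = C(171, 2)·p = 14535 · (1/1881) = 85/11.
E[α(G)] ≥ n − E[|E(G)|] = 171 − 85/11 = 1796/11.
Numerically: ≈ 163.27273.
(This is only a lower bound; the true E[α(G)] may be larger.)

E[α(G)] ≥ 1796/11 ≈ 163.27273.


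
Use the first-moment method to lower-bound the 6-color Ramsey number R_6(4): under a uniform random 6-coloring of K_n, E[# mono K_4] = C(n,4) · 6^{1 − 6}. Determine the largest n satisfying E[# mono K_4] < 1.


We need C(n, 4) · 6^{1 − 6} < 1, i.e. C(n, 4) < 6^{6 − 1} = 7776.
Check values of n near the boundary:
  n = 16: C(16, 4) = 1820; 1820 < 7776? YES
  n = 17: C(17, 4) = 2380; 2380 < 7776? YES
  n = 18: C(18, 4) = 3060; 3060 < 7776? YES
  n = 19: C(19, 4) = 3876; 3876 < 7776? YES
  n = 20: C(20, 4) = 4845; 4845 < 7776? YES
  n = 21: C(21, 4) = 5985; 5985 < 7776? YES
  n = 22: C(22, 4) = 7315; 7315 < 7776? YES
  n = 23: C(23, 4) = 8855; 8855 < 7776? NO
  n = 24: C(24, 4) = 10626; 10626 < 7776? NO
  n = 25: C(25, 4) = 12650; 12650 < 7776? NO
The largest n with C(n, 4) < 7776 is n = 22 (where E[X] = 7315/7776 ≈ 0.941). Hence R_6(4) > 22, i.e. R_6(4) ≥ 23.

Largest n = 22; hence R_6(4) > 22.


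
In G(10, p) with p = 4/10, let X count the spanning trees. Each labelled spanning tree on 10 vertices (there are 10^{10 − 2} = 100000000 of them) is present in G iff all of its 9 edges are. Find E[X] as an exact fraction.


K_10 has 10^{10 − 2} = 100000000 labelled spanning trees.
For each such spanning tree H, let X_H = 1 if all 9 edges of H are present in G. Then P[X_H = 1] = p^{9} = (2/5)^{9} = 512/1953125.
By linearity of expectation: E[X] = Σ_H E[X_H] = 100000000 · p^{9} = 100000000 · 512/1953125 = 131072/5.
Numerically: E[X] ≈ 2.621e+04.

E[X] = 100000000 · (2/5)^{9} = 131072/5 ≈ 2.621e+04.


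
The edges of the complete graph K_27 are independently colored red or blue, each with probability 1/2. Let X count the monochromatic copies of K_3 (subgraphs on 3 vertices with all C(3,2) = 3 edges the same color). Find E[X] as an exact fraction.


Let X = Σ_S X_S over the C(27, 3) = 2925 subsets S of size 3, where X_S = 1 if the K_3 on S is monochromatic.
For a fixed S, the K_3 on S has C(3, 2) = 3 edges. P[all 3 edges red] = (1/2)^3, and likewise for blue, so P[monochromatic] = 2·(1/2)^3 = 2^{1 − 3} = 1/4.
Summing: E[X] = C(27, 3) · 2^{1 − 3} = 2925 · 1/4 = 2925/4.
Numerically: E[X] ≈ 731.25000.

E[X] = C(27,3)·2^(1−C(3,2)) = 2925/4 ≈ 731.25000.


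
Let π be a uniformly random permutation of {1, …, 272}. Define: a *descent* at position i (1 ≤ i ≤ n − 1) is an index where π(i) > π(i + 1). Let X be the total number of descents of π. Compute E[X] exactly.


Write X = Σ X_I over i = 1, …, 271, with X_I the indicator of one descent.
There are 271 indicators.
For each fixed i, the pair (π(i), π(i+1)) is a uniformly random ordered pair of distinct values from {1, …, 272}; by symmetry P[π(i) > π(i+1)] = 1/2.
By linearity: E[X] = 271 · (1/2) = (272 − 1) · (1/2) = 271/2 ≈ 135.5000.

E[X] = 271/2 = 135.5000.


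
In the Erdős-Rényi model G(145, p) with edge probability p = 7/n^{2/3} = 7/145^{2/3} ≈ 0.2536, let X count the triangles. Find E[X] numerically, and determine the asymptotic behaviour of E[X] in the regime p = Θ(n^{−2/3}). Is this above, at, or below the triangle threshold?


Number of potential triangles: C(145, 3) = 497640.
Each occurs with probability p³ ≈ (0.2536)³ ≈ 1.631391e-02.
By linearity: E[X] = C(145, 3)·p³ ≈ 497640 · 1.631391e-02 ≈ 8118.4552.
Since α = 2/3 < 1, p = c/n^{2/3} ≫ 1/n is above the triangle threshold p ~ 1/n. Asymptotically E[X] ~ (c³/6)·n^{3(1−α)} = (7³/6)·n^{1} → ∞; triangles are abundant w.h.p.

E[X] ≈ 8118.4552; in regime p = Θ(1/n^{2/3}) E[X] diverges (above the triangle threshold p ~ 1/n).


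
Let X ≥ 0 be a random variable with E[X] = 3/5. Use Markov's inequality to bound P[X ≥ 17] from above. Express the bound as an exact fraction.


μ = E[X] = 3/5, a = 17.
Markov: P[X ≥ 17] ≤ μ/a = (3/5)/17 = 3/85.
Numerically: ≈ 0.035.
(Since a = 17 > μ = 0.600, the bound 3/85 is < 1 and informative.)

P[X ≥ 17] ≤ 3/85 ≈ 0.035.


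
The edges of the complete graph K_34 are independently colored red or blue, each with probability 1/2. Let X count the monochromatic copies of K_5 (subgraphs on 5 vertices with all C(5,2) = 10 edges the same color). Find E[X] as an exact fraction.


Let X = Σ_S X_S over the C(34, 5) = 278256 subsets S of size 5, where X_S = 1 if the K_5 on S is monochromatic.
For a fixed S, the K_5 on S has C(5, 2) = 10 edges. P[all 10 edges red] = (1/2)^10, and likewise for blue, so P[monochromatic] = 2·(1/2)^10 = 2^{1 − 10} = 1/512.
By linearity of expectation: E[X] = C(34, 5) · 2^{1 − 10} = 278256 · 1/512 = 17391/32.
Numerically: E[X] ≈ 543.46875.

E[X] = C(34,5)·2^(1−C(5,2)) = 17391/32 ≈ 543.46875.


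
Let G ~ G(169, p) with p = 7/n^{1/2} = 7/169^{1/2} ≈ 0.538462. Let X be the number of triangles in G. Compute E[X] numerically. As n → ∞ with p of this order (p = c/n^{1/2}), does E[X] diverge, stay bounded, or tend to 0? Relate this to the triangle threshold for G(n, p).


Number of potential triangles: C(169, 3) = 790244.
Each occurs with probability p³ ≈ (0.538462)³ ≈ 1.56121985e-01.
By linearity: E[X] = C(169, 3)·p³ ≈ 790244 · 1.56121985e-01 ≈ 123374.461538.
Since α = 1/2 < 1, p = c/n^{1/2} ≫ 1/n is above the triangle threshold p ~ 1/n. Asymptotically E[X] ~ (c³/6)·n^{3(1−α)} = (7³/6)·n^{1.5} → ∞; triangles are abundant w.h.p.

E[X] ≈ 123374.461538; in regime p = Θ(1/n^{1/2}) E[X] diverges (above the triangle threshold p ~ 1/n).


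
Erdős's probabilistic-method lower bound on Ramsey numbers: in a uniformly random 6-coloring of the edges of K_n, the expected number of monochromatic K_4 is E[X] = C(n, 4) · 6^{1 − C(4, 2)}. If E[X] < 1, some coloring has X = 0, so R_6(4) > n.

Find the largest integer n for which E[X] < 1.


We need C(n, 4) · 6^{1 − 6} < 1, i.e. C(n, 4) < 6^{6 − 1} = 7776.
Check values of n near the boundary:
  n = 17: C(17, 4) = 2380; 2380 < 7776? YES
  n = 18: C(18, 4) = 3060; 3060 < 7776? YES
  n = 19: C(19, 4) = 3876; 3876 < 7776? YES
  n = 20: C(20, 4) = 4845; 4845 < 7776? YES
  n = 21: C(21, 4) = 5985; 5985 < 7776? YES
  n = 22: C(22, 4) = 7315; 7315 < 7776? YES
  n = 23: C(23, 4) = 8855; 8855 < 7776? NO
  n = 24: C(24, 4) = 10626; 10626 < 7776? NO
  n = 25: C(25, 4) = 12650; 12650 < 7776? NO
The largest n with C(n, 4) < 7776 is n = 22 (where E[X] = 7315/7776 ≈ 0.941). Hence R_6(4) > 22, i.e. R_6(4) ≥ 23.

Largest n = 22; hence R_6(4) > 22.


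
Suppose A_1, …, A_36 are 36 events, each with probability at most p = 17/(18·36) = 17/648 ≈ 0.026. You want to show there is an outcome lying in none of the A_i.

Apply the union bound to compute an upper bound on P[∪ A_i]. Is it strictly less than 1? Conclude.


Union bound: P[∪_{i=1}^{36} A_i] ≤ Σ_i P[A_i] ≤ 36·p = 36·(17/648) = 17/18.
Numerically: 17/18 ≈ 0.944.
Is 17/18 < 1? YES.
Since P[∪ A_i] ≤ 17/18 < 1, the complement has P[∩ A_i^c] ≥ 1 − 17/18 = 1/18 > 0, so some outcome avoids every A_i.

36·p = 17/18 ≈ 0.944; existence CERTIFIED by the union bound.


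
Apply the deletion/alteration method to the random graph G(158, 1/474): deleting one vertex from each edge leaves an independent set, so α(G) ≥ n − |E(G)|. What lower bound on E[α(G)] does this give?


E[|E(G)|] = C(158, 2)·p = 12403 · (1/474) = 157/6.
E[α(G)] ≥ n − E[|E(G)|] = 158 − 157/6 = 791/6.
Numerically: ≈ 131.83333.
(This is only a lower bound; the true E[α(G)] may be larger.)

E[α(G)] ≥ 791/6 ≈ 131.83333.


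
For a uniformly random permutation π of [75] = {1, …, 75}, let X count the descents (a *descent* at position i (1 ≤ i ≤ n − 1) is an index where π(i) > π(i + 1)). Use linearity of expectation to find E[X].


Write X = Σ X_I over i = 1, …, 74, with X_I the indicator of one descent.
There are 74 indicators.
For each fixed i, the pair (π(i), π(i+1)) is a uniformly random ordered pair of distinct values from {1, …, 75}; by symmetry P[π(i) > π(i+1)] = 1/2.
By linearity: E[X] = 74 · (1/2) = (75 − 1) · (1/2) = 37 ≈ 37.00000.

E[X] = 37 = 37.00000.


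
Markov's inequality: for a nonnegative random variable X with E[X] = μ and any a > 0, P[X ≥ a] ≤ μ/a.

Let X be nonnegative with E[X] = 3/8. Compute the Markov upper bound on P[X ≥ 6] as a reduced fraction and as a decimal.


μ = E[X] = 3/8, a = 6.
Markov: P[X ≥ 6] ≤ μ/a = (3/8)/6 = 1/16.
Numerically: ≈ 0.06250.
(Since a = 6 > μ = 0.37500, the bound 1/16 is < 1 and informative.)

P[X ≥ 6] ≤ 1/16 ≈ 0.06250.


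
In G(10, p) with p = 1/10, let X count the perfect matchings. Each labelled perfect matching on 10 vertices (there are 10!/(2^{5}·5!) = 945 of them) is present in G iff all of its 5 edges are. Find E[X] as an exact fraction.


K_10 has 10!/(2^{5}·5!) = 945 labelled perfect matchings.
For each such perfect matching H, let X_H = 1 if all 5 edges of H are present in G. Then P[X_H = 1] = p^{5} = (1/10)^{5} = 1/100000.
By linearity of expectation: E[X] = Σ_H E[X_H] = 945 · p^{5} = 945 · 1/100000 = 189/20000.
Numerically: E[X] ≈ 0.00945.

E[X] = 945 · (1/10)^{5} = 189/20000 ≈ 0.00945.


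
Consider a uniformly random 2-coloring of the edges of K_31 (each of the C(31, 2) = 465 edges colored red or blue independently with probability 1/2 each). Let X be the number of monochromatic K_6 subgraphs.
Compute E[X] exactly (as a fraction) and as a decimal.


Let X = Σ_S X_S over the C(31, 6) = 736281 subsets S of size 6, where X_S = 1 if the K_6 on S is monochromatic.
For a fixed S, the K_6 on S has C(6, 2) = 15 edges. P[all 15 edges red] = (1/2)^15, and likewise for blue, so P[monochromatic] = 2·(1/2)^15 = 2^{1 − 15} = 1/16384.
Summing: E[X] = C(31, 6) · 2^{1 − 15} = 736281 · 1/16384 = 736281/16384.
Numerically: E[X] ≈ 44.9390.

E[X] = C(31,6)·2^(1−C(6,2)) = 736281/16384 ≈ 44.9390.


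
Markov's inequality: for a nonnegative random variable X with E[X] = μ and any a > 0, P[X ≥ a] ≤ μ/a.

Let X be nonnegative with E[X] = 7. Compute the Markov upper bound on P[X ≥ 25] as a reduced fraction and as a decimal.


μ = E[X] = 7, a = 25.
Markov: P[X ≥ 25] ≤ μ/a = (7)/25 = 7/25.
Numerically: ≈ 0.280000.
(Since a = 25 > μ = 7.000000, the bound 7/25 is < 1 and informative.)

P[X ≥ 25] ≤ 7/25 ≈ 0.280000.


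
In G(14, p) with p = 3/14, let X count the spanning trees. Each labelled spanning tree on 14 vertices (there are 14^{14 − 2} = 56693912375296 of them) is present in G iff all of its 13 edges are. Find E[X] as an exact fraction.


K_14 has 14^{14 − 2} = 56693912375296 labelled spanning trees.
For each such spanning tree H, let X_H = 1 if all 13 edges of H are present in G. Then P[X_H = 1] = p^{13} = (3/14)^{13} = 1594323/793714773254144.
By linearity of expectation: E[X] = Σ_H E[X_H] = 56693912375296 · p^{13} = 56693912375296 · 1594323/793714773254144 = 1594323/14.
Numerically: E[X] ≈ 113880.

E[X] = 56693912375296 · (3/14)^{13} = 1594323/14 ≈ 113880.


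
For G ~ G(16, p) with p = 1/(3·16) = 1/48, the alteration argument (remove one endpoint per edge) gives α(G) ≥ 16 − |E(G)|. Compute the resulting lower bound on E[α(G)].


E[|E(G)|] = C(16, 2)·p = 120 · (1/48) = 5/2.
E[α(G)] ≥ n − E[|E(G)|] = 16 − 5/2 = 27/2.
Numerically: ≈ 13.500.
(This is only a lower bound; the true E[α(G)] may be larger.)

E[α(G)] ≥ 27/2 ≈ 13.500.


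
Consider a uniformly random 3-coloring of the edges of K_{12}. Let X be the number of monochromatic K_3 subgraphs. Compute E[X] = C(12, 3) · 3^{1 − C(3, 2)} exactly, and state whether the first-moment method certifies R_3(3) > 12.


E[X] = C(12, 3) · 3^{1 − 3} = 220 · 3^{−2} = 220/9.
As a reduced fraction: E[X] = 220/9 ≈ 24.444444.
Is E[X] < 1? NO.
Since E[X] ≥ 1, the first-moment bound is inconclusive at n = 12; it does NOT by itself certify R_3(3) > 12.

E[X] = 220/9 ≈ 24.444444; E[X] ≥ 1; first-moment method inconclusive here.


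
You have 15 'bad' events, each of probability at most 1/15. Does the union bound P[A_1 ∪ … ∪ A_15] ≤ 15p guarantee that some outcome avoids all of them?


Union bound: P[∪_{i=1}^{15} A_i] ≤ Σ_i P[A_i] ≤ 15·p = 15·(1/15) = 1.
Numerically: 1 ≈ 1.000.
Is 1 < 1? NO.
Since the bound 1 is ≥ 1, the union bound is uninformative here; it does NOT by itself certify existence.

15·p = 1 ≈ 1.000; existence NOT certified by the union bound.


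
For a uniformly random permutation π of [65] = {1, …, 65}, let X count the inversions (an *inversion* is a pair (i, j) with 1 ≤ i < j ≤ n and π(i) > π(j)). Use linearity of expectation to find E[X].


Write X = Σ X_I over the C(65, 2) = 2080 pairs i < j, with X_I the indicator of one inversion.
There are 2080 indicators.
For each fixed pair i < j, the values π(i) and π(j) are two distinct elements of {1, …, 65} in uniformly random order; by symmetry P[π(i) > π(j)] = 1/2.
By linearity: E[X] = 2080 · (1/2) = C(65, 2) · (1/2) = 2080/2 = 1040 ≈ 1040.0000.

E[X] = 1040 = 1040.0000.


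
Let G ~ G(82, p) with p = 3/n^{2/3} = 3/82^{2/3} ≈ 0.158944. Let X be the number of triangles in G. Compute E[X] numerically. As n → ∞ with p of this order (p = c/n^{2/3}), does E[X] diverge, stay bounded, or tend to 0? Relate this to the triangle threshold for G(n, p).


Number of potential triangles: C(82, 3) = 88560.
Each occurs with probability p³ ≈ (0.158944)³ ≈ 4.01546698e-03.
By linearity: E[X] = C(82, 3)·p³ ≈ 88560 · 4.01546698e-03 ≈ 355.609756.
Since α = 2/3 < 1, p = c/n^{2/3} ≫ 1/n is above the triangle threshold p ~ 1/n. Asymptotically E[X] ~ (c³/6)·n^{3(1−α)} = (3³/6)·n^{1} → ∞; triangles are abundant w.h.p.

E[X] ≈ 355.609756; in regime p = Θ(1/n^{2/3}) E[X] diverges (above the triangle threshold p ~ 1/n).


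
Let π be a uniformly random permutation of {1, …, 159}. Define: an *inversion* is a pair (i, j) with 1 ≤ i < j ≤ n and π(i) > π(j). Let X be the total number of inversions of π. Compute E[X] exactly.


Write X = Σ X_I over the C(159, 2) = 12561 pairs i < j, with X_I the indicator of one inversion.
There are 12561 indicators.
For each fixed pair i < j, the values π(i) and π(j) are two distinct elements of {1, …, 159} in uniformly random order; by symmetry P[π(i) > π(j)] = 1/2.
By linearity: E[X] = 12561 · (1/2) = C(159, 2) · (1/2) = 12561/2 = 12561/2 ≈ 6280.50000.

E[X] = 12561/2 = 6280.50000.


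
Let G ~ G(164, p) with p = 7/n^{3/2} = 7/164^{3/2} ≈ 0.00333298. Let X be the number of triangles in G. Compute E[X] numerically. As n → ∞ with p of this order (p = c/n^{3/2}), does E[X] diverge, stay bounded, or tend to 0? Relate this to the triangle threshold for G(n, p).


Number of potential triangles: C(164, 3) = 721764.
Each occurs with probability p³ ≈ (0.00333298)³ ≈ 3.70251481e-08.
By linearity: E[X] = C(164, 3)·p³ ≈ 721764 · 3.70251481e-08 ≈ 0.026723.
Since α = 3/2 > 1, p = c/n^{3/2} = o(1/n) is below the triangle threshold p ~ 1/n. Asymptotically E[X] ~ (c³/6)·n^{3(1−α)} = (7³/6)·n^{-1.5} → 0, so by Markov's inequality G has no triangles w.h.p.

E[X] ≈ 0.026723; in regime p = Θ(1/n^{3/2}) E[X] tends to 0 (below the triangle threshold p ~ 1/n).


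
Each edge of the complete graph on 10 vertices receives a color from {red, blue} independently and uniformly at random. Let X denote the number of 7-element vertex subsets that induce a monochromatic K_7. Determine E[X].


Let X = Σ_S X_S over the C(10, 7) = 120 subsets S of size 7, where X_S = 1 if the K_7 on S is monochromatic.
For a fixed S, the K_7 on S has C(7, 2) = 21 edges. P[all 21 edges red] = (1/2)^21, and likewise for blue, so P[monochromatic] = 2·(1/2)^21 = 2^{1 − 21} = 1/1048576.
By linearity: E[X] = C(10, 7) · 2^{1 − 21} = 120 · 1/1048576 = 15/131072.
Numerically: E[X] ≈ 0.000.

E[X] = C(10,7)·2^(1−C(7,2)) = 15/131072 ≈ 0.000.


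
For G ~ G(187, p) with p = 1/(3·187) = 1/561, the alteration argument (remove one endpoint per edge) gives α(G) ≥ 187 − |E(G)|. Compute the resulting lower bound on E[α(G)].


E[|E(G)|] = C(187, 2)·p = 17391 · (1/561) = 31.
E[α(G)] ≥ n − E[|E(G)|] = 187 − 31 = 156.
Numerically: ≈ 156.000.
(This is only a lower bound; the true E[α(G)] may be larger.)

E[α(G)] ≥ 156 ≈ 156.000.


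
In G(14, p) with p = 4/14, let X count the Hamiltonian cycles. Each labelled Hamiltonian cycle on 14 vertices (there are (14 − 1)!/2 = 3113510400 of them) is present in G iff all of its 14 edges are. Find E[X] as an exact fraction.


K_14 has (14 − 1)!/2 = 3113510400 labelled Hamiltonian cycles.
For each such Hamiltonian cycle H, let X_H = 1 if all 14 edges of H are present in G. Then P[X_H = 1] = p^{14} = (2/7)^{14} = 16384/678223072849.
Summing the indicators: E[X] = Σ_H E[X_H] = 3113510400 · p^{14} = 3113510400 · 16384/678223072849 = 7287393484800/96889010407.
Numerically: E[X] ≈ 75.214.

E[X] = 3113510400 · (2/7)^{14} = 7287393484800/96889010407 ≈ 75.214.


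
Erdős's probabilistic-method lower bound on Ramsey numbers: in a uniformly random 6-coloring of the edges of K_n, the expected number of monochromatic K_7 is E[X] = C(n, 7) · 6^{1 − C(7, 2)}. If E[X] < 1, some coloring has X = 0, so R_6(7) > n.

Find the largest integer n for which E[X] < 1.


We need C(n, 7) · 6^{1 − 21} < 1, i.e. C(n, 7) < 6^{21 − 1} = 3656158440062976.
Check values of n near the boundary:
  n = 564: C(564, 7) = 3469685994423792; 3469685994423792 < 3656158440062976? YES
  n = 565: C(565, 7) = 3513212521235560; 3513212521235560 < 3656158440062976? YES
  n = 566: C(566, 7) = 3557206237959440; 3557206237959440 < 3656158440062976? YES
  n = 567: C(567, 7) = 3601671315933933; 3601671315933933 < 3656158440062976? YES
  n = 568: C(568, 7) = 3646611956239704; 3646611956239704 < 3656158440062976? YES
  n = 569: C(569, 7) = 3692032389858348; 3692032389858348 < 3656158440062976? NO
The largest n with C(n, 7) < 3656158440062976 is n = 568 (where E[X] = 16882462760369/16926659444736 ≈ 0.997). Hence R_6(7) > 568, i.e. R_6(7) ≥ 569.

Largest n = 568; hence R_6(7) > 568.


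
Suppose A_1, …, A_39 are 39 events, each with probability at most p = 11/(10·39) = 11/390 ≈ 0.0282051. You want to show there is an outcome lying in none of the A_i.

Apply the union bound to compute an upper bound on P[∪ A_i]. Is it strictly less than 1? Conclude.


Union bound: P[∪_{i=1}^{39} A_i] ≤ Σ_i P[A_i] ≤ 39·p = 39·(11/390) = 11/10.
Numerically: 11/10 ≈ 1.1000000.
Is 11/10 < 1? NO.
Since the bound 11/10 is ≥ 1, the union bound is uninformative here; it does NOT by itself certify existence.

39·p = 11/10 ≈ 1.1000000; existence NOT certified by the union bound.


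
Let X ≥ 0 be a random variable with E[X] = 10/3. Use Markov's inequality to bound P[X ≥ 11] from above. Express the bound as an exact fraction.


μ = E[X] = 10/3, a = 11.
Markov: P[X ≥ 11] ≤ μ/a = (10/3)/11 = 10/33.
Numerically: ≈ 0.30303.
(Since a = 11 > μ = 3.33333, the bound 10/33 is < 1 and informative.)

P[X ≥ 11] ≤ 10/33 ≈ 0.30303.


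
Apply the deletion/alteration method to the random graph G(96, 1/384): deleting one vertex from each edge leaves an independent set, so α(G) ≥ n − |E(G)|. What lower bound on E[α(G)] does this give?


E[|E(G)|] = C(96, 2)·p = 4560 · (1/384) = 95/8.
E[α(G)] ≥ n − E[|E(G)|] = 96 − 95/8 = 673/8.
Numerically: ≈ 84.125.
(This is only a lower bound; the true E[α(G)] may be larger.)

E[α(G)] ≥ 673/8 ≈ 84.125.


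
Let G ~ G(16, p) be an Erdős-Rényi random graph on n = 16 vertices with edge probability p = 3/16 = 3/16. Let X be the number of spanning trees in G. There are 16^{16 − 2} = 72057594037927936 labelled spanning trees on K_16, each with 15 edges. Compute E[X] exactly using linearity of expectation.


K_16 has 16^{16 − 2} = 72057594037927936 labelled spanning trees.
For each such spanning tree H, let X_H = 1 if all 15 edges of H are present in G. Then P[X_H = 1] = p^{15} = (3/16)^{15} = 14348907/1152921504606846976.
By linearity: E[X] = Σ_H E[X_H] = 72057594037927936 · p^{15} = 72057594037927936 · 14348907/1152921504606846976 = 14348907/16.
Numerically: E[X] ≈ 896807.

E[X] = 72057594037927936 · (3/16)^{15} = 14348907/16 ≈ 896807.


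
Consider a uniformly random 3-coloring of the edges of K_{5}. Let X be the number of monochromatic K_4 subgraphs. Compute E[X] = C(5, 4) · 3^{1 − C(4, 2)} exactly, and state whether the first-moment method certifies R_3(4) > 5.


E[X] = C(5, 4) · 3^{1 − 6} = 5 · 3^{−5} = 5/243.
As a reduced fraction: E[X] = 5/243 ≈ 0.0206.
Is E[X] < 1? YES.
Since E[X] < 1, there exists a 3-coloring of K_{5} with no monochromatic K_4; hence R_3(4) > 5.

E[X] = 5/243 ≈ 0.0206; E[X] < 1, so R_3(4) > 5.


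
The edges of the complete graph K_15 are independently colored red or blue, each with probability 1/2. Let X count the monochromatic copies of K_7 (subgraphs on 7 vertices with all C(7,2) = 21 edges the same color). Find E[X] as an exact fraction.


Let X = Σ_S X_S over the C(15, 7) = 6435 subsets S of size 7, where X_S = 1 if the K_7 on S is monochromatic.
For a fixed S, the K_7 on S has C(7, 2) = 21 edges. P[all 21 edges red] = (1/2)^21, and likewise for blue, so P[monochromatic] = 2·(1/2)^21 = 2^{1 − 21} = 1/1048576.
By linearity: E[X] = C(15, 7) · 2^{1 − 21} = 6435 · 1/1048576 = 6435/1048576.
Numerically: E[X] ≈ 0.006137.

E[X] = C(15,7)·2^(1−C(7,2)) = 6435/1048576 ≈ 0.006137.


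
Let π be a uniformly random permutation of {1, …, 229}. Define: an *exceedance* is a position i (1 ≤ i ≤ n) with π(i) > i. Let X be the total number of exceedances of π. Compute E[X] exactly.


Write X = Σ_{i=1}^{229} X_i, where X_i = 1_{π(i) > i}.
For each fixed i, π(i) is uniform over {1, …, 229} (marginal of a uniform permutation), so P[π(i) > i] = (n − i)/n. Summing: Σ_{i=1}^{229} (n − i)/n = (0 + 1 + … + 228)/229 = 229(229 − 1)/(2·229) = (229 − 1)/2.
Hence E[X] = Σ_{i=1}^{229} (229 − i)/229 = 114 ≈ 114.000000.

E[X] = 114 = 114.000000.


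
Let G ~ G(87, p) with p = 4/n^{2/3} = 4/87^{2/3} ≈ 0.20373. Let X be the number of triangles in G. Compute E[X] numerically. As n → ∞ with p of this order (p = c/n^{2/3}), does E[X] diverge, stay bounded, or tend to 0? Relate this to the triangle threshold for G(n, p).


Number of potential triangles: C(87, 3) = 105995.
Each occurs with probability p³ ≈ (0.20373)³ ≈ 8.4555423e-03.
By linearity: E[X] = C(87, 3)·p³ ≈ 105995 · 8.4555423e-03 ≈ 896.24521.
Since α = 2/3 < 1, p = c/n^{2/3} ≫ 1/n is above the triangle threshold p ~ 1/n. Asymptotically E[X] ~ (c³/6)·n^{3(1−α)} = (4³/6)·n^{1} → ∞; triangles are abundant w.h.p.

E[X] ≈ 896.24521; in regime p = Θ(1/n^{2/3}) E[X] diverges (above the triangle threshold p ~ 1/n).


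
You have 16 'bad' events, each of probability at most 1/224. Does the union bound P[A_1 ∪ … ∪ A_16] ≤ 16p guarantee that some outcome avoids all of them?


Union bound: P[∪_{i=1}^{16} A_i] ≤ Σ_i P[A_i] ≤ 16·p = 16·(1/224) = 1/14.
Numerically: 1/14 ≈ 0.0714286.
Is 1/14 < 1? YES.
Since P[∪ A_i] ≤ 1/14 < 1, the complement has P[∩ A_i^c] ≥ 1 − 1/14 = 13/14 > 0, so some outcome avoids every A_i.

16·p = 1/14 ≈ 0.0714286; existence CERTIFIED by the union bound.


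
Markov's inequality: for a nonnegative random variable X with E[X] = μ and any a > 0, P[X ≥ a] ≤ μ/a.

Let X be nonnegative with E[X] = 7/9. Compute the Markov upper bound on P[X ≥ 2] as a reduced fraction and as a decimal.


μ = E[X] = 7/9, a = 2.
Markov: P[X ≥ 2] ≤ μ/a = (7/9)/2 = 7/18.
Numerically: ≈ 0.38889.
(Since a = 2 > μ = 0.77778, the bound 7/18 is < 1 and informative.)

P[X ≥ 2] ≤ 7/18 ≈ 0.38889.


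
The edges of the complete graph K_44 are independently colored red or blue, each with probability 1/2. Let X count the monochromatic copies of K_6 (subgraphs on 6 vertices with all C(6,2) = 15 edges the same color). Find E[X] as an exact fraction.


Let X = Σ_S X_S over the C(44, 6) = 7059052 subsets S of size 6, where X_S = 1 if the K_6 on S is monochromatic.
For a fixed S, the K_6 on S has C(6, 2) = 15 edges. P[all 15 edges red] = (1/2)^15, and likewise for blue, so P[monochromatic] = 2·(1/2)^15 = 2^{1 − 15} = 1/16384.
By linearity: E[X] = C(44, 6) · 2^{1 − 15} = 7059052 · 1/16384 = 1764763/4096.
Numerically: E[X] ≈ 430.85034.

E[X] = C(44,6)·2^(1−C(6,2)) = 1764763/4096 ≈ 430.85034.


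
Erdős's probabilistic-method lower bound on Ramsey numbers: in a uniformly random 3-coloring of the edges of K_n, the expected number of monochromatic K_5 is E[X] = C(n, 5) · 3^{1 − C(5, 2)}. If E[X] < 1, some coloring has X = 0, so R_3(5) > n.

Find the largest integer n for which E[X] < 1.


We need C(n, 5) · 3^{1 − 10} < 1, i.e. C(n, 5) < 3^{10 − 1} = 19683.
Check values of n near the boundary:
  n = 16: C(16, 5) = 4368; 4368 < 19683? YES
  n = 17: C(17, 5) = 6188; 6188 < 19683? YES
  n = 18: C(18, 5) = 8568; 8568 < 19683? YES
  n = 19: C(19, 5) = 11628; 11628 < 19683? YES
  n = 20: C(20, 5) = 15504; 15504 < 19683? YES
  n = 21: C(21, 5) = 20349; 20349 < 19683? NO
  n = 22: C(22, 5) = 26334; 26334 < 19683? NO
  n = 23: C(23, 5) = 33649; 33649 < 19683? NO
The largest n with C(n, 5) < 19683 is n = 20 (where E[X] = 5168/6561 ≈ 0.7876848). Hence R_3(5) > 20, i.e. R_3(5) ≥ 21.

Largest n = 20; hence R_3(5) > 20.


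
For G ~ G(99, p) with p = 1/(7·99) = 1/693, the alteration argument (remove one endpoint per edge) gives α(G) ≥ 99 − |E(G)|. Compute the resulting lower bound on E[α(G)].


E[|E(G)|] = C(99, 2)·p = 4851 · (1/693) = 7.
E[α(G)] ≥ n − E[|E(G)|] = 99 − 7 = 92.
Numerically: ≈ 92.000000.
(This is only a lower bound; the true E[α(G)] may be larger.)

E[α(G)] ≥ 92 ≈ 92.000000.


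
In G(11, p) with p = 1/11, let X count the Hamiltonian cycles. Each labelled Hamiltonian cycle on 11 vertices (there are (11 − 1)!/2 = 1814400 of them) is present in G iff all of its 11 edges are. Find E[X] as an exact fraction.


K_11 has (11 − 1)!/2 = 1814400 labelled Hamiltonian cycles.
For each such Hamiltonian cycle H, let X_H = 1 if all 11 edges of H are present in G. Then P[X_H = 1] = p^{11} = (1/11)^{11} = 1/285311670611.
By linearity: E[X] = Σ_H E[X_H] = 1814400 · p^{11} = 1814400 · 1/285311670611 = 1814400/285311670611.
Numerically: E[X] ≈ 6.36e-06.

E[X] = 1814400 · (1/11)^{11} = 1814400/285311670611 ≈ 6.36e-06.


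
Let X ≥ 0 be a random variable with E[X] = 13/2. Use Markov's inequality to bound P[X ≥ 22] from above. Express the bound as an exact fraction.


μ = E[X] = 13/2, a = 22.
Markov: P[X ≥ 22] ≤ μ/a = (13/2)/22 = 13/44.
Numerically: ≈ 0.2955.
(Since a = 22 > μ = 6.5000, the bound 13/44 is < 1 and informative.)

P[X ≥ 22] ≤ 13/44 ≈ 0.2955.


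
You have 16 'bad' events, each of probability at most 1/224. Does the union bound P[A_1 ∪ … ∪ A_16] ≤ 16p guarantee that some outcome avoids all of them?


Union bound: P[∪_{i=1}^{16} A_i] ≤ Σ_i P[A_i] ≤ 16·p = 16·(1/224) = 1/14.
Numerically: 1/14 ≈ 0.071.
Is 1/14 < 1? YES.
Since P[∪ A_i] ≤ 1/14 < 1, the complement has P[∩ A_i^c] ≥ 1 − 1/14 = 13/14 > 0, so some outcome avoids every A_i.

16·p = 1/14 ≈ 0.071; existence CERTIFIED by the union bound.


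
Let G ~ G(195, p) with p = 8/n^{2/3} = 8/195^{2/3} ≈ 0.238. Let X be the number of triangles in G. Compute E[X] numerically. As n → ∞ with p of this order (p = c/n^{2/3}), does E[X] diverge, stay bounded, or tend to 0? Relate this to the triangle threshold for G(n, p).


Number of potential triangles: C(195, 3) = 1216865.
Each occurs with probability p³ ≈ (0.238)³ ≈ 1.34648e-02.
By linearity: E[X] = C(195, 3)·p³ ≈ 1216865 · 1.34648e-02 ≈ 16384.875.
Since α = 2/3 < 1, p = c/n^{2/3} ≫ 1/n is above the triangle threshold p ~ 1/n. Asymptotically E[X] ~ (c³/6)·n^{3(1−α)} = (8³/6)·n^{1} → ∞; triangles are abundant w.h.p.

E[X] ≈ 16384.875; in regime p = Θ(1/n^{2/3}) E[X] diverges (above the triangle threshold p ~ 1/n).


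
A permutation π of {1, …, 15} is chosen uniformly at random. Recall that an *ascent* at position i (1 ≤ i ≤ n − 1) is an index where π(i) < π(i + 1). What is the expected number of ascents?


Write X = Σ X_I over i = 1, …, 14, with X_I the indicator of one ascent.
There are 14 indicators.
For each fixed i, the pair (π(i), π(i+1)) is a uniformly random ordered pair of distinct values from {1, …, 15}; by symmetry P[π(i) < π(i+1)] = 1/2.
By linearity: E[X] = 14 · (1/2) = (15 − 1) · (1/2) = 7 ≈ 7.000000.

E[X] = 7 = 7.000000.


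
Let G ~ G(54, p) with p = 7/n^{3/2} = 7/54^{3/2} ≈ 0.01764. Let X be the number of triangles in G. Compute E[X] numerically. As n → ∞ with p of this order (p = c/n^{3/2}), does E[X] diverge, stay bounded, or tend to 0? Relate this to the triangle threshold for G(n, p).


Number of potential triangles: C(54, 3) = 24804.
Each occurs with probability p³ ≈ (0.01764)³ ≈ 5.489366e-06.
By linearity: E[X] = C(54, 3)·p³ ≈ 24804 · 5.489366e-06 ≈ 0.1362.
Since α = 3/2 > 1, p = c/n^{3/2} = o(1/n) is below the triangle threshold p ~ 1/n. Asymptotically E[X] ~ (c³/6)·n^{3(1−α)} = (7³/6)·n^{-1.5} → 0, so by Markov's inequality G has no triangles w.h.p.

E[X] ≈ 0.1362; in regime p = Θ(1/n^{3/2}) E[X] tends to 0 (below the triangle threshold p ~ 1/n).
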